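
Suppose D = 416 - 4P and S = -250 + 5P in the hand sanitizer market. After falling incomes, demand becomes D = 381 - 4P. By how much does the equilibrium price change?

ΔP = -35/9

Original equilibrium: P* = 74, Q* = 120.
New equilibrium: 381 - 4P = -250 + 5P, so 631 = 9P and P' = 631/9; Q' = 381 − 4(631/9) = 905/9.
Change in price: 631/9 − 74 = -35/9.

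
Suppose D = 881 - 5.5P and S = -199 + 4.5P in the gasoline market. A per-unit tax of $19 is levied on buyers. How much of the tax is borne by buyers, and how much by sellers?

Pre-tax equilibrium: P* = 108, Q* = 287.
Tax on buyers shifts demand to D = 881 − 5.5(P + 19) = 776.5 - 5.5P.
776.5 - 5.5P = -199 + 4.5P gives seller price Ps = 97.55; buyers pay Pb = 97.55 + 19 = 116.55.
New quantity: Q = 881 − 5.5(116.55) = 239.975.
Buyer burden = 116.55 − 108 = 8.55; seller burden = 108 − 97.55 = 10.45.

Buyers bear $8.55, sellers bear $10.45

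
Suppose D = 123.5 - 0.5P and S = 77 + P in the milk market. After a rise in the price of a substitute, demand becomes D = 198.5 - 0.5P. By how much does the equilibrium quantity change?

ΔQ = 50

Original equilibrium: P* = 31, Q* = 108.
New equilibrium: 198.5 - 0.5P = 77 + P, so 121.5 = 1.5P and P' = 81; Q' = 198.5 − 0.5(81) = 158.
Change in quantity: 158 − 108 = 50.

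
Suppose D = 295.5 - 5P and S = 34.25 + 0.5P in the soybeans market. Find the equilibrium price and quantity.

P* = 47.5, Q* = 58

Set D = S: 295.5 - 5P = 34.25 + 0.5P.
261.25 = 5.5P, so P* = 47.5.
Q* = 295.5 − 5(47.5) = 58.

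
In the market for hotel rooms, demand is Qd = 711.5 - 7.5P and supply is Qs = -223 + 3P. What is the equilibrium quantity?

Set Qd = Qs: 711.5 - 7.5P = -223 + 3P.
934.5 = 10.5P, so P* = 89.
Q* = 711.5 − 7.5(89) = 44.

Q* = 44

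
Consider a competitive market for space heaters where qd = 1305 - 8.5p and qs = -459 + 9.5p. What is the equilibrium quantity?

q* = 472

Set qd = qs: 1305 - 8.5p = -459 + 9.5p.
1764 = 18p, so p* = 98.
q* = 1305 − 8.5(98) = 472.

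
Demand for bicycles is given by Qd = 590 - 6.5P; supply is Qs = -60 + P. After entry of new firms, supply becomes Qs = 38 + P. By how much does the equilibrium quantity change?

Original equilibrium: P* = 260/3, Q* = 80/3.
New equilibrium: 590 - 6.5P = 38 + P, so 552 = 7.5P and P' = 73.6; Q' = 590 − 6.5(73.6) = 111.6.
Change in quantity: 111.6 − 80/3 = 1274/15.

ΔQ = 1274/15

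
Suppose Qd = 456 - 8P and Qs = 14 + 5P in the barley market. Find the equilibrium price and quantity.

P* = 34, Q* = 184

Set Qd = Qs: 456 - 8P = 14 + 5P.
442 = 13P, so P* = 34.
Q* = 456 − 8(34) = 184.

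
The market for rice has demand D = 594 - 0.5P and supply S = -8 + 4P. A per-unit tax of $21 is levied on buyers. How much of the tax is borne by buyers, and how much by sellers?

Pre-tax equilibrium: P* = 1204/9, Q* = 4744/9.
Tax on buyers shifts demand to D = 594 − 0.5(P + 21) = 583.5 - 0.5P.
583.5 - 0.5P = -8 + 4P gives seller price Ps = 1183/9; buyers pay Pb = 1183/9 + 21 = 1372/9.
New quantity: Q = 594 − 0.5(1372/9) = 4660/9.
Buyer burden = 1372/9 − 1204/9 = 56/3; seller burden = 1204/9 − 1183/9 = 7/3.

Buyers bear 56/3, sellers bear 7/3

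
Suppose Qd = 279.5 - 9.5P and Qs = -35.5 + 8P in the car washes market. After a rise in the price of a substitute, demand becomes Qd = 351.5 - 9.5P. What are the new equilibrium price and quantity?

P' = 774/35, Q' = 9899/70

Original equilibrium: P* = 18, Q* = 108.5.
New equilibrium: 351.5 - 9.5P = -35.5 + 8P, so 387 = 17.5P and P' = 774/35; Q' = 351.5 − 9.5(774/35) = 9899/70.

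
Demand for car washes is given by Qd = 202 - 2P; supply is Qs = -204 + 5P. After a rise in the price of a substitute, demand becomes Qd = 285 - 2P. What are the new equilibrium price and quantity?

P' = 489/7, Q' = 1017/7

Original equilibrium: P* = 58, Q* = 86.
New equilibrium: 285 - 2P = -204 + 5P, so 489 = 7P and P' = 489/7; Q' = 285 − 2(489/7) = 1017/7.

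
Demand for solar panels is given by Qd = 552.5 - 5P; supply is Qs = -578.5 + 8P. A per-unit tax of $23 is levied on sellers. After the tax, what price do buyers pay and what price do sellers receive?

Buyers pay 1315/13, sellers receive 1016/13

Pre-tax equilibrium: P* = 87, Q* = 117.5.
Tax on sellers shifts supply to Qs = -578.5 + 8(P − 23) = -762.5 + 8P.
552.5 - 5P = -762.5 + 8P gives buyer price Pb = 1315/13; sellers receive Ps = 1315/13 − 23 = 1016/13.
New quantity: Q = 552.5 − 5(1315/13) = 1215/26.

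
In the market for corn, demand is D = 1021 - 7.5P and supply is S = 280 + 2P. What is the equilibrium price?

Set D = S: 1021 - 7.5P = 280 + 2P.
741 = 9.5P, so P* = 78.
Q* = 1021 − 7.5(78) = 436.

P* = 78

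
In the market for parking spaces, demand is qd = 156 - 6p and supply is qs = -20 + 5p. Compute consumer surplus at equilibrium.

Equilibrium: 156 - 6p = -20 + 5p gives p* = 16, q* = 60.
Demand choke price (qd = 0): p = 26.
CS = ½(26 − 16)(60) = 300.

Consumer surplus = 300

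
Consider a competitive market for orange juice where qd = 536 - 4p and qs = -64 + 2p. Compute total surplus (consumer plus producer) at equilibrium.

Total surplus = 6936

Equilibrium: 536 - 4p = -64 + 2p gives p* = 100, q* = 136.
Demand choke price: p = 134; supply starts at p = 32.
CS = ½(134 − 100)(136) = 2312; PS = ½(100 − 32)(136) = 4624.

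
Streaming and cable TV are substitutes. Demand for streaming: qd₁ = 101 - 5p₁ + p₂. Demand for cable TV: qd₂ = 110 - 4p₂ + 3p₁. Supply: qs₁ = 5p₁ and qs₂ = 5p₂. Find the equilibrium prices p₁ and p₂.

Market 1: 101 - 5p₁ + p₂ = 5p₁ → 10p₁ - p₂ = 101.
Market 2: 9p₂ - 3p₁ = 110.
Eliminating p₂: 9×(1) + 1×(2) gives 87p₁ = 1019, so p₁ = 1019/87.
Back-substitute into (2): p₂ = (110 + 3×1019/87) / 9 = 1403/87.

p₁ = 1019/87, p₂ = 1403/87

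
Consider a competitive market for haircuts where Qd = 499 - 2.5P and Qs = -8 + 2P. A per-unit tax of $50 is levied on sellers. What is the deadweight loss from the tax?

Deadweight loss = 12500/9

Pre-tax equilibrium: P* = 338/3, Q* = 652/3.
Tax on sellers shifts supply to Qs = -8 + 2(P − 50) = -108 + 2P.
499 - 2.5P = -108 + 2P gives buyer price Pb = 1214/9; sellers receive Ps = 1214/9 − 50 = 764/9.
New quantity: Q = 499 − 2.5(1214/9) = 1456/9.
DWL = ½ × 50 × (652/3 − 1456/9) = 12500/9.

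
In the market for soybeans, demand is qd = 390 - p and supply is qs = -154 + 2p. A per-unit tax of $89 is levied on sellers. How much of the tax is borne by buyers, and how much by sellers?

Buyers bear 178/3, sellers bear 89/3

Pre-tax equilibrium: p* = 544/3, q* = 626/3.
Tax on sellers shifts supply to qs = -154 + 2(p − 89) = -332 + 2p.
390 - p = -332 + 2p gives buyer price pb = 722/3; sellers receive ps = 722/3 − 89 = 455/3.
New quantity: q = 390 − 1(722/3) = 448/3.
Buyer burden = 722/3 − 544/3 = 178/3; seller burden = 544/3 − 455/3 = 89/3.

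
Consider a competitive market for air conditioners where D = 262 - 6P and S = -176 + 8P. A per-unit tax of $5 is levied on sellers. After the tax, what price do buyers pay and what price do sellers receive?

Buyers pay 239/7, sellers receive 204/7

Pre-tax equilibrium: P* = 219/7, Q* = 520/7.
Tax on sellers shifts supply to S = -176 + 8(P − 5) = -216 + 8P.
262 - 6P = -216 + 8P gives buyer price Pb = 239/7; sellers receive Ps = 239/7 − 5 = 204/7.
New quantity: Q = 262 − 6(239/7) = 400/7.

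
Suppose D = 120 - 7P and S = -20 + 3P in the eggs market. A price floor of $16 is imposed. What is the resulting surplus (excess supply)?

Equilibrium price would be P* = 14, so the floor at 16 binds.
At P = 16: D = 8, S = 28.
Surplus = 28 − 8 = 20.

Surplus = 20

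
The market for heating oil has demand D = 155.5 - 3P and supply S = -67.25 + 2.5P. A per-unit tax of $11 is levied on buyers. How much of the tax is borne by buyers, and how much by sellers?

Pre-tax equilibrium: P* = 40.5, Q* = 34.
Tax on buyers shifts demand to D = 155.5 − 3(P + 11) = 122.5 - 3P.
122.5 - 3P = -67.25 + 2.5P gives seller price Ps = 34.5; buyers pay Pb = 34.5 + 11 = 45.5.
New quantity: Q = 155.5 − 3(45.5) = 19.
Buyer burden = 45.5 − 40.5 = 5; seller burden = 40.5 − 34.5 = 6.

Buyers bear $5, sellers bear $6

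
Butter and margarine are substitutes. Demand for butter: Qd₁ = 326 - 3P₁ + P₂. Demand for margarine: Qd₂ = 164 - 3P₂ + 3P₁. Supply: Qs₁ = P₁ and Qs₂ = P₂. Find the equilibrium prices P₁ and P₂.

P₁ = 1468/13, P₂ = 1634/13

Market 1: 326 - 3P₁ + P₂ = P₁ → 4P₁ - P₂ = 326.
Market 2: 4P₂ - 3P₁ = 164.
Eliminating P₂: 4×(1) + 1×(2) gives 13P₁ = 1468, so P₁ = 1468/13.
Back-substitute into (2): P₂ = (164 + 3×1468/13) / 4 = 1634/13.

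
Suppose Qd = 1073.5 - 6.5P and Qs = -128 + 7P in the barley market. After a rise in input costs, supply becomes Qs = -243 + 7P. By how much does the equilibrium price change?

ΔP = 230/27

Original equilibrium: P* = 89, Q* = 495.
New equilibrium: 1073.5 - 6.5P = -243 + 7P, so 1316.5 = 13.5P and P' = 2633/27; Q' = 1073.5 − 6.5(2633/27) = 11870/27.
Change in price: 2633/27 − 89 = 230/27.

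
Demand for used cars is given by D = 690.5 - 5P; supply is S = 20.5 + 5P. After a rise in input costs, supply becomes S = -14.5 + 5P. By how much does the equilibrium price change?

Original equilibrium: P* = 67, Q* = 355.5.
New equilibrium: 690.5 - 5P = -14.5 + 5P, so 705 = 10P and P' = 70.5; Q' = 690.5 − 5(70.5) = 338.
Change in price: 70.5 − 67 = 3.5.

ΔP = 3.5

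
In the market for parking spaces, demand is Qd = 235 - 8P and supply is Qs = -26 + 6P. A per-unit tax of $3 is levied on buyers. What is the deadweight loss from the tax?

Pre-tax equilibrium: P* = 261/14, Q* = 601/7.
Tax on buyers shifts demand to Qd = 235 − 8(P + 3) = 211 - 8P.
211 - 8P = -26 + 6P gives seller price Ps = 237/14; buyers pay Pb = 237/14 + 3 = 279/14.
New quantity: Q = 235 − 8(279/14) = 529/7.
DWL = ½ × 3 × (601/7 − 529/7) = 108/7.

Deadweight loss = 108/7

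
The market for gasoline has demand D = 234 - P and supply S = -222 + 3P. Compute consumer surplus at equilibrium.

Consumer surplus = 7200

Equilibrium: 234 - P = -222 + 3P gives P* = 114, Q* = 120.
Demand choke price (D = 0): P = 234.
CS = ½(234 − 114)(120) = 7200.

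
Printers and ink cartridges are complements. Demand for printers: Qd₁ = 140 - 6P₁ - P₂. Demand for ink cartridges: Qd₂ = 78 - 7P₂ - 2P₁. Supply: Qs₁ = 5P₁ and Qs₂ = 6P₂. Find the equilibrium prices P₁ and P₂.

Market 1: 140 - 6P₁ - P₂ = 5P₁ → 11P₁ + P₂ = 140.
Market 2: 13P₂ + 2P₁ = 78.
Eliminating P₂: 13×(1) − 1×(2) gives 141P₁ = 1742, so P₁ = 1742/141.
Back-substitute into (2): P₂ = (78 − 2×1742/141) / 13 = 578/141.

P₁ = 1742/141, P₂ = 578/141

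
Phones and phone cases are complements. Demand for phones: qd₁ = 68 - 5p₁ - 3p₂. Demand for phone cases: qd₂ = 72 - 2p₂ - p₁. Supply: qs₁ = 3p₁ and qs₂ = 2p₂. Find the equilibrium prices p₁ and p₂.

p₁ = 56/29, p₂ = 508/29

Market 1: 68 - 5p₁ - 3p₂ = 3p₁ → 8p₁ + 3p₂ = 68.
Market 2: 4p₂ + p₁ = 72.
Eliminating p₂: 4×(1) − 3×(2) gives 29p₁ = 56, so p₁ = 56/29.
Back-substitute into (2): p₂ = (72 − 1×56/29) / 4 = 508/29.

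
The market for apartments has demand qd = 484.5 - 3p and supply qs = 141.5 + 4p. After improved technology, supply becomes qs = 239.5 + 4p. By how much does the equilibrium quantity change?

Original equilibrium: p* = 49, q* = 337.5.
New equilibrium: 484.5 - 3p = 239.5 + 4p, so 245 = 7p and p' = 35; q' = 484.5 − 3(35) = 379.5.
Change in quantity: 379.5 − 337.5 = 42.

Δq = 42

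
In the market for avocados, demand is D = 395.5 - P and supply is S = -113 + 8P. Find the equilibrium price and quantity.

P* = 56.5, Q* = 339

Set D = S: 395.5 - P = -113 + 8P.
508.5 = 9P, so P* = 56.5.
Q* = 395.5 − 1(56.5) = 339.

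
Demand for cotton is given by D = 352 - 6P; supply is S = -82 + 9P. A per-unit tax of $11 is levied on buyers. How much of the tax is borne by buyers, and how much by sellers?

Buyers bear $6.6, sellers bear $4.4

Pre-tax equilibrium: P* = 434/15, Q* = 178.4.
Tax on buyers shifts demand to D = 352 − 6(P + 11) = 286 - 6P.
286 - 6P = -82 + 9P gives seller price Ps = 368/15; buyers pay Pb = 368/15 + 11 = 533/15.
New quantity: Q = 352 − 6(533/15) = 138.8.
Buyer burden = 533/15 − 434/15 = 6.6; seller burden = 434/15 − 368/15 = 4.4.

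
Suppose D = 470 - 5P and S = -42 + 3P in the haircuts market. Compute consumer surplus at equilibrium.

Consumer surplus = 2250

Equilibrium: 470 - 5P = -42 + 3P gives P* = 64, Q* = 150.
Demand choke price (D = 0): P = 94.
CS = ½(94 − 64)(150) = 2250.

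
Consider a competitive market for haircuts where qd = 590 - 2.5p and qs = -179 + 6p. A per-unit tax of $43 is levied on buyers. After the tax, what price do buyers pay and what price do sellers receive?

Buyers pay 2054/17, sellers receive 1323/17

Pre-tax equilibrium: p* = 1538/17, q* = 6185/17.
Tax on buyers shifts demand to qd = 590 − 2.5(p + 43) = 482.5 - 2.5p.
482.5 - 2.5p = -179 + 6p gives seller price ps = 1323/17; buyers pay pb = 1323/17 + 43 = 2054/17.
New quantity: q = 590 − 2.5(2054/17) = 4895/17.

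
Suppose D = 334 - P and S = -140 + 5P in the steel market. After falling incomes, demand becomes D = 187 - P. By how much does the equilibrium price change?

ΔP = -24.5

Original equilibrium: P* = 79, Q* = 255.
New equilibrium: 187 - P = -140 + 5P, so 327 = 6P and P' = 54.5; Q' = 187 − 1(54.5) = 132.5.
Change in price: 54.5 − 79 = -24.5.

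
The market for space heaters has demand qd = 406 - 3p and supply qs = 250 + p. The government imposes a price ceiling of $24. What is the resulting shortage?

Equilibrium price would be p* = 39, so the ceiling at 24 binds.
At p = 24: qd = 406 − 3(24) = 334, qs = 250 + 1(24) = 274.
Shortage = 334 − 274 = 60.

Shortage = 60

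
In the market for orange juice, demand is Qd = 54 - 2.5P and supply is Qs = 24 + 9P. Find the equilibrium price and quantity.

Set Qd = Qs: 54 - 2.5P = 24 + 9P.
30 = 11.5P, so P* = 60/23.
Q* = 54 − 2.5(60/23) = 1092/23.

P* = 60/23, Q* = 1092/23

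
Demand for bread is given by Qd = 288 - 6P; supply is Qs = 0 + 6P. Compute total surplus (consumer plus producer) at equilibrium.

Total surplus = 3456

Equilibrium: 288 - 6P = 0 + 6P gives P* = 24, Q* = 144.
Demand choke price: P = 48; supply starts at P = 0.
CS = ½(48 − 24)(144) = 1728; PS = ½(24 − 0)(144) = 1728.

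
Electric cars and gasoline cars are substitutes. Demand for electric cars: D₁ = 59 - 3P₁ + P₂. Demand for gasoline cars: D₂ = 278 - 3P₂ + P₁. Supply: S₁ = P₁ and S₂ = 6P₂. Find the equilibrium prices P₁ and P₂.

Market 1: 59 - 3P₁ + P₂ = P₁ → 4P₁ - P₂ = 59.
Market 2: 9P₂ - P₁ = 278.
Eliminating P₂: 9×(1) + 1×(2) gives 35P₁ = 809, so P₁ = 809/35.
Back-substitute into (2): P₂ = (278 + 1×809/35) / 9 = 1171/35.

P₁ = 809/35, P₂ = 1171/35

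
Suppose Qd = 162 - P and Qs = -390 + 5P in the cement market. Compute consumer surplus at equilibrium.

Consumer surplus = 2450

Equilibrium: 162 - P = -390 + 5P gives P* = 92, Q* = 70.
Demand choke price (Qd = 0): P = 162.
CS = ½(162 − 92)(70) = 2450.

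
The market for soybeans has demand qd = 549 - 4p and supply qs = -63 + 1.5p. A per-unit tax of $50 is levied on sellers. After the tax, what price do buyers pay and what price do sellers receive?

Buyers pay 1374/11, sellers receive 824/11

Pre-tax equilibrium: p* = 1224/11, q* = 1143/11.
Tax on sellers shifts supply to qs = -63 + 1.5(p − 50) = -138 + 1.5p.
549 - 4p = -138 + 1.5p gives buyer price pb = 1374/11; sellers receive ps = 1374/11 − 50 = 824/11.
New quantity: q = 549 − 4(1374/11) = 543/11.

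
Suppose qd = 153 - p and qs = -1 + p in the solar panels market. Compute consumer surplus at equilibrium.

Consumer surplus = 2888

Equilibrium: 153 - p = -1 + p gives p* = 77, q* = 76.
Demand choke price (qd = 0): p = 153.
CS = ½(153 − 77)(76) = 2888.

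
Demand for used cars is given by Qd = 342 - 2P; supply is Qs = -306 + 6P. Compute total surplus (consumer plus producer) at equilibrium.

Total surplus = 10800

Equilibrium: 342 - 2P = -306 + 6P gives P* = 81, Q* = 180.
Demand choke price: P = 171; supply starts at P = 51.
CS = ½(171 − 81)(180) = 8100; PS = ½(81 − 51)(180) = 2700.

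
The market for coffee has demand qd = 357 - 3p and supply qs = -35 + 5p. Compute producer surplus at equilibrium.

Producer surplus = 4410

Equilibrium: 357 - 3p = -35 + 5p gives p* = 49, q* = 210.
Supply starts at p = 7 (where qs = 0).
PS = ½(49 − 7)(210) = 4410.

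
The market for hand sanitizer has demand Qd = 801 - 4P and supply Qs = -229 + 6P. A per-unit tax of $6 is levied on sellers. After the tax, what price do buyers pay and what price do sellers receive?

Pre-tax equilibrium: P* = 103, Q* = 389.
Tax on sellers shifts supply to Qs = -229 + 6(P − 6) = -265 + 6P.
801 - 4P = -265 + 6P gives buyer price Pb = 106.6; sellers receive Ps = 106.6 − 6 = 100.6.
New quantity: Q = 801 − 4(106.6) = 374.6.

Buyers pay $106.6, sellers receive $100.6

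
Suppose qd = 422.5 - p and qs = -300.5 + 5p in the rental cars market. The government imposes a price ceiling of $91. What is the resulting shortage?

Equilibrium price would be p* = 120.5, so the ceiling at 91 binds.
At p = 91: qd = 422.5 − 1(91) = 331.5, qs = -300.5 + 5(91) = 154.5.
Shortage = 331.5 − 154.5 = 177.

Shortage = 177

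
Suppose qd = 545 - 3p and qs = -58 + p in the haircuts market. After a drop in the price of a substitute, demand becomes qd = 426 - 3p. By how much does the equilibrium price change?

Original equilibrium: p* = 150.75, q* = 92.75.
New equilibrium: 426 - 3p = -58 + p, so 484 = 4p and p' = 121; q' = 426 − 3(121) = 63.
Change in price: 121 − 150.75 = -29.75.

Δp = -29.75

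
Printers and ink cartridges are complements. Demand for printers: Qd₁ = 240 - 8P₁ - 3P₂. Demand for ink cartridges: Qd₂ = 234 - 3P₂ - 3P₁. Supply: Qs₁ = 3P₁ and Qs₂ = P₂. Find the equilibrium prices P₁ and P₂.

Market 1: 240 - 8P₁ - 3P₂ = 3P₁ → 11P₁ + 3P₂ = 240.
Market 2: 4P₂ + 3P₁ = 234.
Eliminating P₂: 4×(1) − 3×(2) gives 35P₁ = 258, so P₁ = 258/35.
Back-substitute into (2): P₂ = (234 − 3×258/35) / 4 = 1854/35.

P₁ = 258/35, P₂ = 1854/35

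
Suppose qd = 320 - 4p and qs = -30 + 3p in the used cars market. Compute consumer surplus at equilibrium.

Equilibrium: 320 - 4p = -30 + 3p gives p* = 50, q* = 120.
Demand choke price (qd = 0): p = 80.
CS = ½(80 − 50)(120) = 1800.

Consumer surplus = 1800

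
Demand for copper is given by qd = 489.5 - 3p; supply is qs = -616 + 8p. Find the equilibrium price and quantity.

p* = 100.5, q* = 188

Set qd = qs: 489.5 - 3p = -616 + 8p.
1105.5 = 11p, so p* = 100.5.
q* = 489.5 − 3(100.5) = 188.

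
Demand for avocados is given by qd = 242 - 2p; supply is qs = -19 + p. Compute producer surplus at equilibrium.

Equilibrium: 242 - 2p = -19 + p gives p* = 87, q* = 68.
Supply starts at p = 19 (where qs = 0).
PS = ½(87 − 19)(68) = 2312.

Producer surplus = 2312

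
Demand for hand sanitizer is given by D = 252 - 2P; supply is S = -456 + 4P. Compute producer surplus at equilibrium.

Equilibrium: 252 - 2P = -456 + 4P gives P* = 118, Q* = 16.
Supply starts at P = 114 (where S = 0).
PS = ½(118 − 114)(16) = 32.

Producer surplus = 32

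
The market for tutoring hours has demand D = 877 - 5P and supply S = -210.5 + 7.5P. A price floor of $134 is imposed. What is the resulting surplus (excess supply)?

Surplus = 587.5

Equilibrium price would be P* = 87, so the floor at 134 binds.
At P = 134: D = 207, S = 794.5.
Surplus = 794.5 − 207 = 587.5.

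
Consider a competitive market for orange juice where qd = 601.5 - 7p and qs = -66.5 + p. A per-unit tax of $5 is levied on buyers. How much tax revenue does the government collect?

Pre-tax equilibrium: p* = 83.5, q* = 17.
Tax on buyers shifts demand to qd = 601.5 − 7(p + 5) = 566.5 - 7p.
566.5 - 7p = -66.5 + p gives seller price ps = 79.125; buyers pay pb = 79.125 + 5 = 84.125.
New quantity: q = 601.5 − 7(84.125) = 12.625.
Revenue = 5 × 12.625 = 63.125.

Tax revenue = 63.125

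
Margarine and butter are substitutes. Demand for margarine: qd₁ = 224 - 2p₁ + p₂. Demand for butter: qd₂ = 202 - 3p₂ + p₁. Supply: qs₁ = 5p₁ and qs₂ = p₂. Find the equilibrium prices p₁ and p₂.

p₁ = 122/3, p₂ = 182/3

Market 1: 224 - 2p₁ + p₂ = 5p₁ → 7p₁ - p₂ = 224.
Market 2: 4p₂ - p₁ = 202.
Eliminating p₂: 4×(1) + 1×(2) gives 27p₁ = 1098, so p₁ = 122/3.
Back-substitute into (2): p₂ = (202 + 1×122/3) / 4 = 182/3.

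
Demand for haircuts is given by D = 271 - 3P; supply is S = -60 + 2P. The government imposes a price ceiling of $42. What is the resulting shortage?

Shortage = 121

Equilibrium price would be P* = 66.2, so the ceiling at 42 binds.
At P = 42: D = 271 − 3(42) = 145, S = -60 + 2(42) = 24.
Shortage = 145 − 24 = 121.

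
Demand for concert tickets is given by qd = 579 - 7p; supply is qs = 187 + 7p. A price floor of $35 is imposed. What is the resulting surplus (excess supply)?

Equilibrium price would be p* = 28, so the floor at 35 binds.
At p = 35: qd = 334, qs = 432.
Surplus = 432 − 334 = 98.

Surplus = 98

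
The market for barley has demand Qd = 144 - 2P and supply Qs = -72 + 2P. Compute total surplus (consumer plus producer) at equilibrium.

Equilibrium: 144 - 2P = -72 + 2P gives P* = 54, Q* = 36.
Demand choke price: P = 72; supply starts at P = 36.
CS = ½(72 − 54)(36) = 324; PS = ½(54 − 36)(36) = 324.

Total surplus = 648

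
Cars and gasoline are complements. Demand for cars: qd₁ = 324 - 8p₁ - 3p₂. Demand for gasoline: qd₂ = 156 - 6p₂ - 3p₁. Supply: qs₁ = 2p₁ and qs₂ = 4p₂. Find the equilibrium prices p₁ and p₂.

p₁ = 396/13, p₂ = 84/13

Market 1: 324 - 8p₁ - 3p₂ = 2p₁ → 10p₁ + 3p₂ = 324.
Market 2: 10p₂ + 3p₁ = 156.
Eliminating p₂: 10×(1) − 3×(2) gives 91p₁ = 2772, so p₁ = 396/13.
Back-substitute into (2): p₂ = (156 − 3×396/13) / 10 = 84/13.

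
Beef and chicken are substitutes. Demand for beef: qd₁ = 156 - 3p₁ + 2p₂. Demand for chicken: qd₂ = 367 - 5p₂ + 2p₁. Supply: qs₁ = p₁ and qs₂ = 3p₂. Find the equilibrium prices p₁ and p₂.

p₁ = 991/14, p₂ = 445/7

Market 1: 156 - 3p₁ + 2p₂ = p₁ → 4p₁ - 2p₂ = 156.
Market 2: 8p₂ - 2p₁ = 367.
Eliminating p₂: 8×(1) + 2×(2) gives 28p₁ = 1982, so p₁ = 991/14.
Back-substitute into (2): p₂ = (367 + 2×991/14) / 8 = 445/7.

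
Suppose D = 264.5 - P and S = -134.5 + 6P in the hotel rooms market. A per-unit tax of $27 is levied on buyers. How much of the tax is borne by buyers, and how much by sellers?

Pre-tax equilibrium: P* = 57, Q* = 207.5.
Tax on buyers shifts demand to D = 264.5 − 1(P + 27) = 237.5 - P.
237.5 - P = -134.5 + 6P gives seller price Ps = 372/7; buyers pay Pb = 372/7 + 27 = 561/7.
New quantity: Q = 264.5 − 1(561/7) = 2581/14.
Buyer burden = 561/7 − 57 = 162/7; seller burden = 57 − 372/7 = 27/7.

Buyers bear 162/7, sellers bear 27/7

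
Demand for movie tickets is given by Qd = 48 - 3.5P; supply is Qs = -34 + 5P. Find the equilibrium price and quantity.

P* = 164/17, Q* = 242/17

Set Qd = Qs: 48 - 3.5P = -34 + 5P.
82 = 8.5P, so P* = 164/17.
Q* = 48 − 3.5(164/17) = 242/17.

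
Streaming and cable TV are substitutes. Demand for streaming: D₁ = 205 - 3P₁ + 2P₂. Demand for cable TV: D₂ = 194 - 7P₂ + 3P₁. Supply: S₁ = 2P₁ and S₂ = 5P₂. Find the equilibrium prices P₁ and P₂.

P₁ = 1424/27, P₂ = 1585/54

Market 1: 205 - 3P₁ + 2P₂ = 2P₁ → 5P₁ - 2P₂ = 205.
Market 2: 12P₂ - 3P₁ = 194.
Eliminating P₂: 12×(1) + 2×(2) gives 54P₁ = 2848, so P₁ = 1424/27.
Back-substitute into (2): P₂ = (194 + 3×1424/27) / 12 = 1585/54.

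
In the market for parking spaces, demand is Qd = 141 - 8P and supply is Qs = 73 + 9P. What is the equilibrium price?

Set Qd = Qs: 141 - 8P = 73 + 9P.
68 = 17P, so P* = 4.
Q* = 141 − 8(4) = 109.

P* = 4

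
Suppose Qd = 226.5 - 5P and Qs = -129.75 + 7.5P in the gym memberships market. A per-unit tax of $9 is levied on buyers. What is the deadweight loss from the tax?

Deadweight loss = 121.5

Pre-tax equilibrium: P* = 28.5, Q* = 84.
Tax on buyers shifts demand to Qd = 226.5 − 5(P + 9) = 181.5 - 5P.
181.5 - 5P = -129.75 + 7.5P gives seller price Ps = 24.9; buyers pay Pb = 24.9 + 9 = 33.9.
New quantity: Q = 226.5 − 5(33.9) = 57.
DWL = ½ × 9 × (84 − 57) = 121.5.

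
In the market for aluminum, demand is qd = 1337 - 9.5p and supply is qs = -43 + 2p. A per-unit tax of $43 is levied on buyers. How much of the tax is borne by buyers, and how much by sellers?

Pre-tax equilibrium: p* = 120, q* = 197.
Tax on buyers shifts demand to qd = 1337 − 9.5(p + 43) = 928.5 - 9.5p.
928.5 - 9.5p = -43 + 2p gives seller price ps = 1943/23; buyers pay pb = 1943/23 + 43 = 2932/23.
New quantity: q = 1337 − 9.5(2932/23) = 2897/23.
Buyer burden = 2932/23 − 120 = 172/23; seller burden = 120 − 1943/23 = 817/23.

Buyers bear 172/23, sellers bear 817/23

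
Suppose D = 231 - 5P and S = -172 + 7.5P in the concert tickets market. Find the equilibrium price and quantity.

Set D = S: 231 - 5P = -172 + 7.5P.
403 = 12.5P, so P* = 32.24.
Q* = 231 − 5(32.24) = 69.8.

P* = 32.24, Q* = 69.8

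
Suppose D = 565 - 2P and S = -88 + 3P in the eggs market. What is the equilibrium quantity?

Q* = 303.8

Set D = S: 565 - 2P = -88 + 3P.
653 = 5P, so P* = 130.6.
Q* = 565 − 2(130.6) = 303.8.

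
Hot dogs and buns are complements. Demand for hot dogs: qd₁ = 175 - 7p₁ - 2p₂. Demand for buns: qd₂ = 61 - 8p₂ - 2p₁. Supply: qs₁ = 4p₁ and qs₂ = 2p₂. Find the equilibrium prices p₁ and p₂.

Market 1: 175 - 7p₁ - 2p₂ = 4p₁ → 11p₁ + 2p₂ = 175.
Market 2: 10p₂ + 2p₁ = 61.
Eliminating p₂: 10×(1) − 2×(2) gives 106p₁ = 1628, so p₁ = 814/53.
Back-substitute into (2): p₂ = (61 − 2×814/53) / 10 = 321/106.

p₁ = 814/53, p₂ = 321/106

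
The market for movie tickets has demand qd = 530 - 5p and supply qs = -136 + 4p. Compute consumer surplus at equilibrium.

Consumer surplus = 2560

Equilibrium: 530 - 5p = -136 + 4p gives p* = 74, q* = 160.
Demand choke price (qd = 0): p = 106.
CS = ½(106 − 74)(160) = 2560.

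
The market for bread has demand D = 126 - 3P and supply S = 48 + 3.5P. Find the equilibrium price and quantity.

P* = 12, Q* = 90

Set D = S: 126 - 3P = 48 + 3.5P.
78 = 6.5P, so P* = 12.
Q* = 126 − 3(12) = 90.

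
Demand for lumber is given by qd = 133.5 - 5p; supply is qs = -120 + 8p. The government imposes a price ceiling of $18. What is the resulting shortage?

Shortage = 19.5

Equilibrium price would be p* = 19.5, so the ceiling at 18 binds.
At p = 18: qd = 133.5 − 5(18) = 43.5, qs = -120 + 8(18) = 24.
Shortage = 43.5 − 24 = 19.5.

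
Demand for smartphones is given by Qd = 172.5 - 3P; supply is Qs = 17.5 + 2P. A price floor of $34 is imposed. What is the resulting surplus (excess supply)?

Surplus = 15

Equilibrium price would be P* = 31, so the floor at 34 binds.
At P = 34: Qd = 70.5, Qs = 85.5.
Surplus = 85.5 − 70.5 = 15.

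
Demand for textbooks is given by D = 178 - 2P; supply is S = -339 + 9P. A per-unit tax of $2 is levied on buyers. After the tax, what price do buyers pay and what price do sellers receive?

Pre-tax equilibrium: P* = 47, Q* = 84.
Tax on buyers shifts demand to D = 178 − 2(P + 2) = 174 - 2P.
174 - 2P = -339 + 9P gives seller price Ps = 513/11; buyers pay Pb = 513/11 + 2 = 535/11.
New quantity: Q = 178 − 2(535/11) = 888/11.

Buyers pay 535/11, sellers receive 513/11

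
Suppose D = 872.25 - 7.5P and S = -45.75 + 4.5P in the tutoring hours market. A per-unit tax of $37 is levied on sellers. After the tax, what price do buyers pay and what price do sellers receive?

Buyers pay $90.375, sellers receive $53.375

Pre-tax equilibrium: P* = 76.5, Q* = 298.5.
Tax on sellers shifts supply to S = -45.75 + 4.5(P − 37) = -212.25 + 4.5P.
872.25 - 7.5P = -212.25 + 4.5P gives buyer price Pb = 90.375; sellers receive Ps = 90.375 − 37 = 53.375.
New quantity: Q = 872.25 − 7.5(90.375) = 194.4375.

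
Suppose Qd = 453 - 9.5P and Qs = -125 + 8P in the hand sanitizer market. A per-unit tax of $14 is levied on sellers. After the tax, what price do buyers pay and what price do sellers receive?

Buyers pay 276/7, sellers receive 178/7

Pre-tax equilibrium: P* = 1156/35, Q* = 4873/35.
Tax on sellers shifts supply to Qs = -125 + 8(P − 14) = -237 + 8P.
453 - 9.5P = -237 + 8P gives buyer price Pb = 276/7; sellers receive Ps = 276/7 − 14 = 178/7.
New quantity: Q = 453 − 9.5(276/7) = 549/7.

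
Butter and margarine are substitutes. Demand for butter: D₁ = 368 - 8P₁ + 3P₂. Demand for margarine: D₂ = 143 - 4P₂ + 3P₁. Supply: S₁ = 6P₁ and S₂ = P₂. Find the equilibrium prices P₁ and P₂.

P₁ = 2269/61, P₂ = 3106/61

Market 1: 368 - 8P₁ + 3P₂ = 6P₁ → 14P₁ - 3P₂ = 368.
Market 2: 5P₂ - 3P₁ = 143.
Eliminating P₂: 5×(1) + 3×(2) gives 61P₁ = 2269, so P₁ = 2269/61.
Back-substitute into (2): P₂ = (143 + 3×2269/61) / 5 = 3106/61.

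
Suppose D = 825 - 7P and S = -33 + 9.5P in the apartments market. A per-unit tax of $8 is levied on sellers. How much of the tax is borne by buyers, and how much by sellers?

Buyers bear 152/33, sellers bear 112/33

Pre-tax equilibrium: P* = 52, Q* = 461.
Tax on sellers shifts supply to S = -33 + 9.5(P − 8) = -109 + 9.5P.
825 - 7P = -109 + 9.5P gives buyer price Pb = 1868/33; sellers receive Ps = 1868/33 − 8 = 1604/33.
New quantity: Q = 825 − 7(1868/33) = 14149/33.
Buyer burden = 1868/33 − 52 = 152/33; seller burden = 52 − 1604/33 = 112/33.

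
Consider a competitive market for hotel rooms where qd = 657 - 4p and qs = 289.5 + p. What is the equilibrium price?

p* = 73.5

Set qd = qs: 657 - 4p = 289.5 + p.
367.5 = 5p, so p* = 73.5.
q* = 657 − 4(73.5) = 363.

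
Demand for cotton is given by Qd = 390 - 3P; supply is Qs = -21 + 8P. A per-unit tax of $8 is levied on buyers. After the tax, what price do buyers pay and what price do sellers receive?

Buyers pay 475/11, sellers receive 387/11

Pre-tax equilibrium: P* = 411/11, Q* = 3057/11.
Tax on buyers shifts demand to Qd = 390 − 3(P + 8) = 366 - 3P.
366 - 3P = -21 + 8P gives seller price Ps = 387/11; buyers pay Pb = 387/11 + 8 = 475/11.
New quantity: Q = 390 − 3(475/11) = 2865/11.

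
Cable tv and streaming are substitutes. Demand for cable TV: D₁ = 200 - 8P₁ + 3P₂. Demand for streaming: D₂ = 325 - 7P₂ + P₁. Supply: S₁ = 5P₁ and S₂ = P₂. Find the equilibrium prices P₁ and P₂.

P₁ = 2575/101, P₂ = 4425/101

Market 1: 200 - 8P₁ + 3P₂ = 5P₁ → 13P₁ - 3P₂ = 200.
Market 2: 8P₂ - P₁ = 325.
Eliminating P₂: 8×(1) + 3×(2) gives 101P₁ = 2575, so P₁ = 2575/101.
Back-substitute into (2): P₂ = (325 + 1×2575/101) / 8 = 4425/101.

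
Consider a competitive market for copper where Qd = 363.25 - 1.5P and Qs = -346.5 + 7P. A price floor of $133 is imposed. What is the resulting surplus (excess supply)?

Surplus = 420.75

Equilibrium price would be P* = 83.5, so the floor at 133 binds.
At P = 133: Qd = 163.75, Qs = 584.5.
Surplus = 584.5 − 163.75 = 420.75.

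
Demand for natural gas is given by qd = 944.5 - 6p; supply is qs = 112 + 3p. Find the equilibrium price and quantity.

Set qd = qs: 944.5 - 6p = 112 + 3p.
832.5 = 9p, so p* = 92.5.
q* = 944.5 − 6(92.5) = 389.5.

p* = 92.5, q* = 389.5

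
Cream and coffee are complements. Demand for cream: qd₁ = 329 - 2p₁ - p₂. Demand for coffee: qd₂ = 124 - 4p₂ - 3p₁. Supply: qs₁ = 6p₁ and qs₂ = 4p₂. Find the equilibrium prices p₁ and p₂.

p₁ = 2508/61, p₂ = 5/61

Market 1: 329 - 2p₁ - p₂ = 6p₁ → 8p₁ + p₂ = 329.
Market 2: 8p₂ + 3p₁ = 124.
Eliminating p₂: 8×(1) − 1×(2) gives 61p₁ = 2508, so p₁ = 2508/61.
Back-substitute into (2): p₂ = (124 − 3×2508/61) / 8 = 5/61.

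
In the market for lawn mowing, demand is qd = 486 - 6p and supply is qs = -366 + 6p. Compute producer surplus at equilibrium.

Producer surplus = 300

Equilibrium: 486 - 6p = -366 + 6p gives p* = 71, q* = 60.
Supply starts at p = 61 (where qs = 0).
PS = ½(71 − 61)(60) = 300.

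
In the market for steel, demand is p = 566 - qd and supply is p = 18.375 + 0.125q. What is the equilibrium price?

Set the two price expressions equal: 566 - q = 18.375 + 0.125q.
547.625 = 1.125q, so q* = 4381/9.
p* = 566 − (1)(4381/9) = 713/9.

p* = 713/9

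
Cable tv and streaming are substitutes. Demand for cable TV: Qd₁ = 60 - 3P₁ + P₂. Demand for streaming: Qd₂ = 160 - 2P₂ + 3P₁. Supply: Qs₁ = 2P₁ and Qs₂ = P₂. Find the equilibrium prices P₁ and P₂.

P₁ = 85/3, P₂ = 245/3

Market 1: 60 - 3P₁ + P₂ = 2P₁ → 5P₁ - P₂ = 60.
Market 2: 3P₂ - 3P₁ = 160.
Eliminating P₂: 3×(1) + 1×(2) gives 12P₁ = 340, so P₁ = 85/3.
Back-substitute into (2): P₂ = (160 + 3×85/3) / 3 = 245/3.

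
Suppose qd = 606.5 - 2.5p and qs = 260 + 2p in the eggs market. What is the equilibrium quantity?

Set qd = qs: 606.5 - 2.5p = 260 + 2p.
346.5 = 4.5p, so p* = 77.
q* = 606.5 − 2.5(77) = 414.

q* = 414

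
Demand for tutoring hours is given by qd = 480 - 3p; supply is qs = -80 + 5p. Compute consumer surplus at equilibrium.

Consumer surplus = 12150

Equilibrium: 480 - 3p = -80 + 5p gives p* = 70, q* = 270.
Demand choke price (qd = 0): p = 160.
CS = ½(160 − 70)(270) = 12150.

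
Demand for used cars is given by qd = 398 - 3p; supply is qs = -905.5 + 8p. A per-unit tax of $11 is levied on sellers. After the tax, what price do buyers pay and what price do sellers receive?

Pre-tax equilibrium: p* = 118.5, q* = 42.5.
Tax on sellers shifts supply to qs = -905.5 + 8(p − 11) = -993.5 + 8p.
398 - 3p = -993.5 + 8p gives buyer price pb = 126.5; sellers receive ps = 126.5 − 11 = 115.5.
New quantity: q = 398 − 3(126.5) = 18.5.

Buyers pay $126.5, sellers receive $115.5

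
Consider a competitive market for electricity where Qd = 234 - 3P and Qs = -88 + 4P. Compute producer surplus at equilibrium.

Producer surplus = 1152

Equilibrium: 234 - 3P = -88 + 4P gives P* = 46, Q* = 96.
Supply starts at P = 22 (where Qs = 0).
PS = ½(46 − 22)(96) = 1152.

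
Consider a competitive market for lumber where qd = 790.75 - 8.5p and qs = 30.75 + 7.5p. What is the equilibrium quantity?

q* = 387

Set qd = qs: 790.75 - 8.5p = 30.75 + 7.5p.
760 = 16p, so p* = 47.5.
q* = 790.75 − 8.5(47.5) = 387.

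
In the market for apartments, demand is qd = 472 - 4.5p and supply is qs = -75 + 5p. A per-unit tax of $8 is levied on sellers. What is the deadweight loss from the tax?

Deadweight loss = 1440/19

Pre-tax equilibrium: p* = 1094/19, q* = 4045/19.
Tax on sellers shifts supply to qs = -75 + 5(p − 8) = -115 + 5p.
472 - 4.5p = -115 + 5p gives buyer price pb = 1174/19; sellers receive ps = 1174/19 − 8 = 1022/19.
New quantity: q = 472 − 4.5(1174/19) = 3685/19.
DWL = ½ × 8 × (4045/19 − 3685/19) = 1440/19.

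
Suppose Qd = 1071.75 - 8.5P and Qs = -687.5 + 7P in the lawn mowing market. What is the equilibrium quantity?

Q* = 107

Set Qd = Qs: 1071.75 - 8.5P = -687.5 + 7P.
1759.25 = 15.5P, so P* = 113.5.
Q* = 1071.75 − 8.5(113.5) = 107.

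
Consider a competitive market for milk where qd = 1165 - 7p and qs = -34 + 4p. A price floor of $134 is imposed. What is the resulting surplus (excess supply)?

Surplus = 275

Equilibrium price would be p* = 109, so the floor at 134 binds.
At p = 134: qd = 227, qs = 502.
Surplus = 502 − 227 = 275.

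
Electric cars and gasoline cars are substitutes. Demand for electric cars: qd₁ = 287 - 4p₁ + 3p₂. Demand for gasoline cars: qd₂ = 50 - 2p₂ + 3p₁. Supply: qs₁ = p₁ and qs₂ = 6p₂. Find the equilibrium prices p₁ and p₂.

Market 1: 287 - 4p₁ + 3p₂ = p₁ → 5p₁ - 3p₂ = 287.
Market 2: 8p₂ - 3p₁ = 50.
Eliminating p₂: 8×(1) + 3×(2) gives 31p₁ = 2446, so p₁ = 2446/31.
Back-substitute into (2): p₂ = (50 + 3×2446/31) / 8 = 1111/31.

p₁ = 2446/31, p₂ = 1111/31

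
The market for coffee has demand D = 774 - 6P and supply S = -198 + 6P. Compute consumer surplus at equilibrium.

Consumer surplus = 6912

Equilibrium: 774 - 6P = -198 + 6P gives P* = 81, Q* = 288.
Demand choke price (D = 0): P = 129.
CS = ½(129 − 81)(288) = 6912.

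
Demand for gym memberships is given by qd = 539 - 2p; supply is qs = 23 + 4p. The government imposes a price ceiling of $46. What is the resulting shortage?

Equilibrium price would be p* = 86, so the ceiling at 46 binds.
At p = 46: qd = 539 − 2(46) = 447, qs = 23 + 4(46) = 207.
Shortage = 447 − 207 = 240.

Shortage = 240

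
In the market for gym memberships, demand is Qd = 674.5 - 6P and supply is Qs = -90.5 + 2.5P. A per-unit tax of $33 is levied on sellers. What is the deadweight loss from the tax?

Pre-tax equilibrium: P* = 90, Q* = 134.5.
Tax on sellers shifts supply to Qs = -90.5 + 2.5(P − 33) = -173 + 2.5P.
674.5 - 6P = -173 + 2.5P gives buyer price Pb = 1695/17; sellers receive Ps = 1695/17 − 33 = 1134/17.
New quantity: Q = 674.5 − 6(1695/17) = 2593/34.
DWL = ½ × 33 × (134.5 − 2593/34) = 16335/17.

Deadweight loss = 16335/17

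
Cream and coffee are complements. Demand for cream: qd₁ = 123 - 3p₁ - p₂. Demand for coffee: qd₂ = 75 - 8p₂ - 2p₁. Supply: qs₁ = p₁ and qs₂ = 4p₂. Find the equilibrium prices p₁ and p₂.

p₁ = 1401/46, p₂ = 27/23

Market 1: 123 - 3p₁ - p₂ = p₁ → 4p₁ + p₂ = 123.
Market 2: 12p₂ + 2p₁ = 75.
Eliminating p₂: 12×(1) − 1×(2) gives 46p₁ = 1401, so p₁ = 1401/46.
Back-substitute into (2): p₂ = (75 − 2×1401/46) / 12 = 27/23.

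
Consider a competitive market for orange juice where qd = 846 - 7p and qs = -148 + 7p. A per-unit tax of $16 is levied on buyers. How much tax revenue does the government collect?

Tax revenue = 4688

Pre-tax equilibrium: p* = 71, q* = 349.
Tax on buyers shifts demand to qd = 846 − 7(p + 16) = 734 - 7p.
734 - 7p = -148 + 7p gives seller price ps = 63; buyers pay pb = 63 + 16 = 79.
New quantity: q = 846 − 7(79) = 293.
Revenue = 16 × 293 = 4688.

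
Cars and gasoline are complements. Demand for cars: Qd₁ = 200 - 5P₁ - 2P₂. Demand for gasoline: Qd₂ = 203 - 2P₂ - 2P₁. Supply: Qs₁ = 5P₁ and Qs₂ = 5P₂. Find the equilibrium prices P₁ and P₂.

P₁ = 497/33, P₂ = 815/33

Market 1: 200 - 5P₁ - 2P₂ = 5P₁ → 10P₁ + 2P₂ = 200.
Market 2: 7P₂ + 2P₁ = 203.
Eliminating P₂: 7×(1) − 2×(2) gives 66P₁ = 994, so P₁ = 497/33.
Back-substitute into (2): P₂ = (203 − 2×497/33) / 7 = 815/33.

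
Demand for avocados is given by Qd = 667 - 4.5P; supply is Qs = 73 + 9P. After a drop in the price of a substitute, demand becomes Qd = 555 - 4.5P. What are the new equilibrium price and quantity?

Original equilibrium: P* = 44, Q* = 469.
New equilibrium: 555 - 4.5P = 73 + 9P, so 482 = 13.5P and P' = 964/27; Q' = 555 − 4.5(964/27) = 1183/3.

P' = 964/27, Q' = 1183/3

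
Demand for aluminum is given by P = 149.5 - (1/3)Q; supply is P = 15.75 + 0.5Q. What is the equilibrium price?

Set the two price expressions equal: 149.5 - (1/3)Q = 15.75 + 0.5Q.
133.75 = (5/6)Q, so Q* = 160.5.
P* = 149.5 − (1/3)(160.5) = 96.

P* = 96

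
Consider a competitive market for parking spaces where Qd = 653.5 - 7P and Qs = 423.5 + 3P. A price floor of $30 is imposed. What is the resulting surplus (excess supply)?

Surplus = 70

Equilibrium price would be P* = 23, so the floor at 30 binds.
At P = 30: Qd = 443.5, Qs = 513.5.
Surplus = 513.5 − 443.5 = 70.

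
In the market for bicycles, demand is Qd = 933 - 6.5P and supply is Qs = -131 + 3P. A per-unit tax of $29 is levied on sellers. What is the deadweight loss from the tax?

Pre-tax equilibrium: P* = 112, Q* = 205.
Tax on sellers shifts supply to Qs = -131 + 3(P − 29) = -218 + 3P.
933 - 6.5P = -218 + 3P gives buyer price Pb = 2302/19; sellers receive Ps = 2302/19 − 29 = 1751/19.
New quantity: Q = 933 − 6.5(2302/19) = 2764/19.
DWL = ½ × 29 × (205 − 2764/19) = 32799/38.

Deadweight loss = 32799/38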